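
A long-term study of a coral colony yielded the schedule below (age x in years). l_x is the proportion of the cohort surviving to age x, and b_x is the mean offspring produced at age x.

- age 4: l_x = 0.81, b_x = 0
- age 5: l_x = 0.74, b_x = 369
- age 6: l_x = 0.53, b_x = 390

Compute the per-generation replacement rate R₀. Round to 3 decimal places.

479.760

R₀ = Σ l_x b_x:
  age 4: 0.81 × 0 = 0.0000
  age 5: 0.74 × 369 = 273.0600
  age 6: 0.53 × 390 = 206.7000
R₀ = 0.0000 + 273.0600 + 206.7000 = 479.7600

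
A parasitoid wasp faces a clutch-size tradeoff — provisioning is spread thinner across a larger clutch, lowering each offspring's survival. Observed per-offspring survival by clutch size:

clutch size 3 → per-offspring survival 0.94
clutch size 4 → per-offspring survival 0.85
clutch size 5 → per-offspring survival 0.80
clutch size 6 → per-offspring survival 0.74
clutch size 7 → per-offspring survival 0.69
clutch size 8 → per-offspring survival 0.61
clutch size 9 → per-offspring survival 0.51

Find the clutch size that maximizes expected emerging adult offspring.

Expected emerging adult offspring = c × s(c):
  c=3: 3 × 0.94 = 2.820
  c=4: 4 × 0.85 = 3.400
  c=5: 5 × 0.80 = 4.000
  c=6: 6 × 0.74 = 4.440
  c=7: 7 × 0.69 = 4.830
  c=8: 8 × 0.61 = 4.880
  c=9: 9 × 0.51 = 4.590
Maximum at c = 8 (4.880 emerging adult offspring).

8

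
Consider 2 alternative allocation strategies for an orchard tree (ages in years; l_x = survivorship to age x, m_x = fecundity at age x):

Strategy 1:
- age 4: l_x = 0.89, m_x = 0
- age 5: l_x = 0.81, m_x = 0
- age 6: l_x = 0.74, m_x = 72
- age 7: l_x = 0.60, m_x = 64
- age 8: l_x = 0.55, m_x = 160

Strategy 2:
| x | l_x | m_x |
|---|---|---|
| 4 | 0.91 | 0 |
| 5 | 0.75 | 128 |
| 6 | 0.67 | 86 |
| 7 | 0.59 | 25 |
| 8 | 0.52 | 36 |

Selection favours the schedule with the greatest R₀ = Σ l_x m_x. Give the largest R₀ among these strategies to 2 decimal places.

187.09

Strategy 1: R₀ = 0.89×0 + 0.81×0 + 0.74×72 + 0.60×64 + 0.55×160 = 179.6800
Strategy 2: R₀ = 0.91×0 + 0.75×128 + 0.67×86 + 0.59×25 + 0.52×36 = 187.0900
Highest R₀: strategy 2 with 187.0900.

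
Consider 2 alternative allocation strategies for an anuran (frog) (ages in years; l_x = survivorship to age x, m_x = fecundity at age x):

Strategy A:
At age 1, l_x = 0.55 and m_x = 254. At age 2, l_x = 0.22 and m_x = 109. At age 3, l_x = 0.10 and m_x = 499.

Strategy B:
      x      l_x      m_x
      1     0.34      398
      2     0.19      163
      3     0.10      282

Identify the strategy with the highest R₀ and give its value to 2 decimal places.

Strategy A: R₀ = 0.55×254 + 0.22×109 + 0.10×499 = 213.5800
Strategy B: R₀ = 0.34×398 + 0.19×163 + 0.10×282 = 194.4900
Highest R₀: strategy A with 213.5800.

213.58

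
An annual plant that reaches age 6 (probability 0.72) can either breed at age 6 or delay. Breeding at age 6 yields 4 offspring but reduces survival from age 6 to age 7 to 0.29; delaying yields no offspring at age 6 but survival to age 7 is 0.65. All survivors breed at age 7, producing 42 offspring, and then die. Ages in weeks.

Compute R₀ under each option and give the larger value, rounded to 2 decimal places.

19.66

breed at age 6: R₀ = 0.72 × (4 + 0.29 × 42) = 0.72 × 16.1800 = 11.6496
delay to age 7: R₀ = 0.72 × (0.65 × 42) = 0.72 × 27.3000 = 19.6560
Higher: delay to age 7 (19.6560).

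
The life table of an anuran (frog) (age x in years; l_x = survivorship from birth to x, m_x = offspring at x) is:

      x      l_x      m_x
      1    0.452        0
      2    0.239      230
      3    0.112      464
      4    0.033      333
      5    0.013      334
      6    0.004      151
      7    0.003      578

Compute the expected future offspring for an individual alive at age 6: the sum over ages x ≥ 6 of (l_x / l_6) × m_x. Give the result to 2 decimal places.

l_6 = 0.004. Conditional survival from age 6 to x is l_x / l_6.
  x=6: (0.004/0.004) × 151 = 151.0000
  x=7: (0.003/0.004) × 578 = 433.5000
Sum = 151.0000 + 433.5000 = 584.5000

584.50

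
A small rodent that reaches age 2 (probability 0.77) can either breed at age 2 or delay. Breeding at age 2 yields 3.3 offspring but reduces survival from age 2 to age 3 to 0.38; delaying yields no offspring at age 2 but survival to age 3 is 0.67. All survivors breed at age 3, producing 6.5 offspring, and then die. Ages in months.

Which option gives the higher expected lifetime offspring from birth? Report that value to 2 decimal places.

4.44

breed at age 2: R₀ = 0.77 × (3.3 + 0.38 × 6.5) = 0.77 × 5.7700 = 4.4429
delay to age 3: R₀ = 0.77 × (0.67 × 6.5) = 0.77 × 4.3550 = 3.3534
Higher: breed at age 2 (4.4429).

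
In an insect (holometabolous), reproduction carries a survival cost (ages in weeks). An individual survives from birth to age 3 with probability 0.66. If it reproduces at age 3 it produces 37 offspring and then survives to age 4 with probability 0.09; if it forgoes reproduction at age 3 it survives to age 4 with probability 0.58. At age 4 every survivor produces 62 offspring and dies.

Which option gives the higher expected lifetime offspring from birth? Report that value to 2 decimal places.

28.10

breed at age 3: R₀ = 0.66 × (37 + 0.09 × 62) = 0.66 × 42.5800 = 28.1028
delay to age 4: R₀ = 0.66 × (0.58 × 62) = 0.66 × 35.9600 = 23.7336
Higher: breed at age 3 (28.1028).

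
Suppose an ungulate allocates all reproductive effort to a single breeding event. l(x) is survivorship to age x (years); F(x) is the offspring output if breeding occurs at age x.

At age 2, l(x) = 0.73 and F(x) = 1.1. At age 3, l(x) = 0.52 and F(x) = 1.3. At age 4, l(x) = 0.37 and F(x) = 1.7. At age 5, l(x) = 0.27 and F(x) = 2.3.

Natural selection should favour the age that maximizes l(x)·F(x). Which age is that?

Expected offspring if breeding at age x = l(x) × F(x):
  age 2: 0.73 × 1.1 = 0.803
  age 3: 0.52 × 1.3 = 0.676
  age 4: 0.37 × 1.7 = 0.629
  age 5: 0.27 × 2.3 = 0.621
Maximum at age 2 (0.803).

2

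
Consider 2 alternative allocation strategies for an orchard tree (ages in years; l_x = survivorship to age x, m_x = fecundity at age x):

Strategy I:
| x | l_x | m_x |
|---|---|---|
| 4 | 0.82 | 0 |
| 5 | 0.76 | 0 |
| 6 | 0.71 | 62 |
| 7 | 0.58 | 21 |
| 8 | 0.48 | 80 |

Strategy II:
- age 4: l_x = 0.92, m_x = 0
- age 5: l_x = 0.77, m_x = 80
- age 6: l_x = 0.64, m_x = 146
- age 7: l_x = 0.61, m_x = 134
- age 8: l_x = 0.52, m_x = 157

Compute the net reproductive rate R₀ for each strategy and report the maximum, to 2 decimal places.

Strategy I: R₀ = 0.82×0 + 0.76×0 + 0.71×62 + 0.58×21 + 0.48×80 = 94.6000
Strategy II: R₀ = 0.92×0 + 0.77×80 + 0.64×146 + 0.61×134 + 0.52×157 = 318.4200
Highest R₀: strategy II with 318.4200.

318.42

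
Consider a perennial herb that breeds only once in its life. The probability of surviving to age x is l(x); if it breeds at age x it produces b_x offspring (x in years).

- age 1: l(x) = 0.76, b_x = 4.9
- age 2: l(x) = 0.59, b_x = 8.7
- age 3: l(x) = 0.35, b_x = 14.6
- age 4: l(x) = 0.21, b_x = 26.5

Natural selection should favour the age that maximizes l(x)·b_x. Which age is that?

Expected offspring if breeding at age x = l(x) × b_x:
  age 1: 0.76 × 4.9 = 3.724
  age 2: 0.59 × 8.7 = 5.133
  age 3: 0.35 × 14.6 = 5.110
  age 4: 0.21 × 26.5 = 5.565
Maximum at age 4 (5.565).

4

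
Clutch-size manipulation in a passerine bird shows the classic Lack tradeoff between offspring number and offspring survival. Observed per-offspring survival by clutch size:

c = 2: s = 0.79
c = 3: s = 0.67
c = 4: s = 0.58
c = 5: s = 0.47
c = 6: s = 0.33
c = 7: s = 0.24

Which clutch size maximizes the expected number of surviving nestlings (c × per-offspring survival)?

Expected surviving nestlings = c × s(c):
  c=2: 2 × 0.79 = 1.580
  c=3: 3 × 0.67 = 2.010
  c=4: 4 × 0.58 = 2.320
  c=5: 5 × 0.47 = 2.350
  c=6: 6 × 0.33 = 1.980
  c=7: 7 × 0.24 = 1.680
Maximum at c = 5 (2.350 surviving nestlings).

5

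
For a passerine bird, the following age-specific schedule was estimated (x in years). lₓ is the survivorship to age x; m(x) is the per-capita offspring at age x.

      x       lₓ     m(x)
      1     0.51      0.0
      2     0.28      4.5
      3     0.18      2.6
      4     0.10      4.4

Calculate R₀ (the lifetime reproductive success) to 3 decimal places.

2.168

R₀ = Σ lₓ m(x):
  age 1: 0.51 × 0.0 = 0.0000
  age 2: 0.28 × 4.5 = 1.2600
  age 3: 0.18 × 2.6 = 0.4680
  age 4: 0.10 × 4.4 = 0.4400
R₀ = 0.0000 + 1.2600 + 0.4680 + 0.4400 = 2.1680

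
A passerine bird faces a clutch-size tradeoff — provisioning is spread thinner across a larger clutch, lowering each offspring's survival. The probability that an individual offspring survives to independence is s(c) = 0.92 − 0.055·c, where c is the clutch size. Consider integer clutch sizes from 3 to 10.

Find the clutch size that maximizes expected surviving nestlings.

8

Expected surviving nestlings = c × s(c):
  c=3: 3 × 0.755 = 2.265
  c=4: 4 × 0.700 = 2.800
  c=5: 5 × 0.645 = 3.225
  c=6: 6 × 0.590 = 3.540
  c=7: 7 × 0.535 = 3.745
  c=8: 8 × 0.480 = 3.840
  c=9: 9 × 0.425 = 3.825
  c=10: 10 × 0.370 = 3.700
Maximum at c = 8 (3.840 surviving nestlings).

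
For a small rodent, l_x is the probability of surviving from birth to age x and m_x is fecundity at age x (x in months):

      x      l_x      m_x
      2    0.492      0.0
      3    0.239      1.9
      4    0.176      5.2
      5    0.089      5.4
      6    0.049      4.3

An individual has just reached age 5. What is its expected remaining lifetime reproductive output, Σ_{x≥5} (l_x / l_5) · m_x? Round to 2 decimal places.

l_5 = 0.089. Conditional survival from age 5 to x is l_x / l_5.
  x=5: (0.089/0.089) × 5.4 = 5.4000
  x=6: (0.049/0.089) × 4.3 = 2.3674
Sum = 5.4000 + 2.3674 = 7.7674

7.77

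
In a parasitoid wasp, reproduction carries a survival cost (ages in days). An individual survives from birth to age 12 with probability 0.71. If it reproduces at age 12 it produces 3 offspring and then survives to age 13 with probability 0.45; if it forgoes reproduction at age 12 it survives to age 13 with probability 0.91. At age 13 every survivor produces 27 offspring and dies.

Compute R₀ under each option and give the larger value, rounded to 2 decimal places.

17.44

breed at age 12: R₀ = 0.71 × (3 + 0.45 × 27) = 0.71 × 15.1500 = 10.7565
delay to age 13: R₀ = 0.71 × (0.91 × 27) = 0.71 × 24.5700 = 17.4447
Higher: delay to age 13 (17.4447).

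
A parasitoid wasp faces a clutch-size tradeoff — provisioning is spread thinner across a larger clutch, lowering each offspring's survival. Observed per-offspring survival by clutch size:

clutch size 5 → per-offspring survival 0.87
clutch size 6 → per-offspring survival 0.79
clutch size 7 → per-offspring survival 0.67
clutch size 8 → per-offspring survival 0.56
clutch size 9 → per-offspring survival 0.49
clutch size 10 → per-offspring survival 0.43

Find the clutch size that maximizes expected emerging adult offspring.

6

Expected emerging adult offspring = c × s(c):
  c=5: 5 × 0.87 = 4.350
  c=6: 6 × 0.79 = 4.740
  c=7: 7 × 0.67 = 4.690
  c=8: 8 × 0.56 = 4.480
  c=9: 9 × 0.49 = 4.410
  c=10: 10 × 0.43 = 4.300
Maximum at c = 6 (4.740 emerging adult offspring).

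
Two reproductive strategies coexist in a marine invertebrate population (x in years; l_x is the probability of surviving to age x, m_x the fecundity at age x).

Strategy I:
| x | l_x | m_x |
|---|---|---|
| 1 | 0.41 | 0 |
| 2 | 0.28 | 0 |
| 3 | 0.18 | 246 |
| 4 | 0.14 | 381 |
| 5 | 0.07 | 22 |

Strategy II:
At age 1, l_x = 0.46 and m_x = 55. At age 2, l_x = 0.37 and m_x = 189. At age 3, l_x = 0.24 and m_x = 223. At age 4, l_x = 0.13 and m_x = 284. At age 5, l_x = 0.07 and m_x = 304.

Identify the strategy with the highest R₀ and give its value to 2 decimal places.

206.95

Strategy I: R₀ = 0.41×0 + 0.28×0 + 0.18×246 + 0.14×381 + 0.07×22 = 99.1600
Strategy II: R₀ = 0.46×55 + 0.37×189 + 0.24×223 + 0.13×284 + 0.07×304 = 206.9500
Highest R₀: strategy II with 206.9500.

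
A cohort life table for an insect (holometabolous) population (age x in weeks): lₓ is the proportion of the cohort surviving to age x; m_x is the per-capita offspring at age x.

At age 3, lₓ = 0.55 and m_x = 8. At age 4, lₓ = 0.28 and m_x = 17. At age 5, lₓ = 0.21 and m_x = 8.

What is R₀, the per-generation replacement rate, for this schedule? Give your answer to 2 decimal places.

R₀ = Σ lₓ m_x:
  age 3: 0.55 × 8 = 4.4000
  age 4: 0.28 × 17 = 4.7600
  age 5: 0.21 × 8 = 1.6800
R₀ = 4.4000 + 4.7600 + 1.6800 = 10.8400

10.84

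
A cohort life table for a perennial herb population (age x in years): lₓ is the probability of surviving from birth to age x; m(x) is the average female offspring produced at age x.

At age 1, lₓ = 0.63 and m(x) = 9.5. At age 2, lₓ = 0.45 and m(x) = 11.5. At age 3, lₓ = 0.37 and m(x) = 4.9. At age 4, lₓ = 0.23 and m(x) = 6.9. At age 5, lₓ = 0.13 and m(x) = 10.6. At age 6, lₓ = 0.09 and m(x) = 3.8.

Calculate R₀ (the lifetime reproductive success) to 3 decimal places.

R₀ = Σ lₓ m(x):
  age 1: 0.63 × 9.5 = 5.9850
  age 2: 0.45 × 11.5 = 5.1750
  age 3: 0.37 × 4.9 = 1.8130
  age 4: 0.23 × 6.9 = 1.5870
  age 5: 0.13 × 10.6 = 1.3780
  age 6: 0.09 × 3.8 = 0.3420
R₀ = 5.9850 + 5.1750 + 1.8130 + 1.5870 + 1.3780 + 0.3420 = 16.2800

16.280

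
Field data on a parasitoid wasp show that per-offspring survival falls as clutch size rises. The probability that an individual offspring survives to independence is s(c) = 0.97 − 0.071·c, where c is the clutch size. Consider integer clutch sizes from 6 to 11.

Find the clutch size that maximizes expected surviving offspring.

Expected surviving offspring = c × s(c):
  c=6: 6 × 0.544 = 3.264
  c=7: 7 × 0.473 = 3.311
  c=8: 8 × 0.402 = 3.216
  c=9: 9 × 0.331 = 2.979
  c=10: 10 × 0.260 = 2.600
  c=11: 11 × 0.189 = 2.079
Maximum at c = 7 (3.311 surviving offspring).

7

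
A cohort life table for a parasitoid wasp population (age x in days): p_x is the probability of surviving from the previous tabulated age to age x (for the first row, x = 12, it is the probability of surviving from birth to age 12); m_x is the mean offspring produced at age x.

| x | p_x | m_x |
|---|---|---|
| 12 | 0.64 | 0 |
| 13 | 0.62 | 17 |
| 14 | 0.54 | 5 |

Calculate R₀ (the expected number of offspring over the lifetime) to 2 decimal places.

Survivorship from birth: l_x = p_12·p_13·…·p_x.
  l_12 = 0.64000
  l_13 = 0.39680
  l_14 = 0.21427
R₀ = Σ l_x m_x:
  age 12: 0.64000 × 0 = 0.0000
  age 13: 0.39680 × 17 = 6.7456
  age 14: 0.21427 × 5 = 1.0714
R₀ = 0.0000 + 6.7456 + 1.0714 = 7.8169

7.82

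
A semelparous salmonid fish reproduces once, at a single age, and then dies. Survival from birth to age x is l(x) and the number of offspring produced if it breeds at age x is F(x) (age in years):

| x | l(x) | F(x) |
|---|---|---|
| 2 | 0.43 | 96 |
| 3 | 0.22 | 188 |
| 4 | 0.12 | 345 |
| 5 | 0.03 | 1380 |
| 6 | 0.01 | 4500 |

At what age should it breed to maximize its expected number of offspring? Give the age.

Expected offspring if breeding at age x = l(x) × F(x):
  age 2: 0.43 × 96 = 41.280
  age 3: 0.22 × 188 = 41.360
  age 4: 0.12 × 345 = 41.400
  age 5: 0.03 × 1380 = 41.400
  age 6: 0.01 × 4500 = 45.000
Maximum at age 6 (45.000).

6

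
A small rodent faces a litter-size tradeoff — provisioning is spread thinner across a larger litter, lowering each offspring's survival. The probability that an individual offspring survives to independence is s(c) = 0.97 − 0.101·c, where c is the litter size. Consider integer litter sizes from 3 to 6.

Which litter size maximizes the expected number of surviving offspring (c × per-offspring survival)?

5

Expected surviving offspring = c × s(c):
  c=3: 3 × 0.667 = 2.001
  c=4: 4 × 0.566 = 2.264
  c=5: 5 × 0.465 = 2.325
  c=6: 6 × 0.364 = 2.184
Maximum at c = 5 (2.325 surviving offspring).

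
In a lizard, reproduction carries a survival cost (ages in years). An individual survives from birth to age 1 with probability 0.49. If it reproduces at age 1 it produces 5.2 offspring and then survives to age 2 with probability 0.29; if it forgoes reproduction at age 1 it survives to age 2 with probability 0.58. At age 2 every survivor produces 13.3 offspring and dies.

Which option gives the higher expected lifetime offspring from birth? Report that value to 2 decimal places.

breed at age 1: R₀ = 0.49 × (5.2 + 0.29 × 13.3) = 0.49 × 9.0570 = 4.4379
delay to age 2: R₀ = 0.49 × (0.58 × 13.3) = 0.49 × 7.7140 = 3.7799
Higher: breed at age 1 (4.4379).

4.44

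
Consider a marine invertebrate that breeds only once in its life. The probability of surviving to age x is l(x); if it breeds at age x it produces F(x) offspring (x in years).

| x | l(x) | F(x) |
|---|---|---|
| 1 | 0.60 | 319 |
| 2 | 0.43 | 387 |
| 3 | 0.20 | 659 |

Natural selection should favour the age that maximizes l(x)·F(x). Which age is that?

Expected offspring if breeding at age x = l(x) × F(x):
  age 1: 0.60 × 319 = 191.400
  age 2: 0.43 × 387 = 166.410
  age 3: 0.20 × 659 = 131.800
Maximum at age 1 (191.400).

1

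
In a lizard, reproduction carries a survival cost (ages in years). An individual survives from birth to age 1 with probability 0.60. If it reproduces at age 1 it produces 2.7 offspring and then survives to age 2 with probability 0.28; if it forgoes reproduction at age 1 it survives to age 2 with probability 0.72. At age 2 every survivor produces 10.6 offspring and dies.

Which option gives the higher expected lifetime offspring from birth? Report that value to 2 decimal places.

4.58

breed at age 1: R₀ = 0.60 × (2.7 + 0.28 × 10.6) = 0.60 × 5.6680 = 3.4008
delay to age 2: R₀ = 0.60 × (0.72 × 10.6) = 0.60 × 7.6320 = 4.5792
Higher: delay to age 2 (4.5792).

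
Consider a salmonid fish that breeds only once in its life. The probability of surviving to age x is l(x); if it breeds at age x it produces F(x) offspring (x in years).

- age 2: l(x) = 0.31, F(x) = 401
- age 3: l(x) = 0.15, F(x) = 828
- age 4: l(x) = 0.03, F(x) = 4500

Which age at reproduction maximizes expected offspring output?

4

Expected offspring if breeding at age x = l(x) × F(x):
  age 2: 0.31 × 401 = 124.310
  age 3: 0.15 × 828 = 124.200
  age 4: 0.03 × 4500 = 135.000
Maximum at age 4 (135.000).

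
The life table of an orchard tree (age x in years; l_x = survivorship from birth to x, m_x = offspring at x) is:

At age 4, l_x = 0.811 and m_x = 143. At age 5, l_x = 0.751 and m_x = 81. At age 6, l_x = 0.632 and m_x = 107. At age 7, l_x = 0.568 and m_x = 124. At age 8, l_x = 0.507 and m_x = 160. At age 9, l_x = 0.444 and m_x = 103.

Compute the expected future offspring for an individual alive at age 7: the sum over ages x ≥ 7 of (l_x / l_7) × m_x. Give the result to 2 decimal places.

l_7 = 0.568. Conditional survival from age 7 to x is l_x / l_7.
  x=7: (0.568/0.568) × 124 = 124.0000
  x=8: (0.507/0.568) × 160 = 142.8169
  x=9: (0.444/0.568) × 103 = 80.5141
Sum = 124.0000 + 142.8169 + 80.5141 = 347.3310

347.33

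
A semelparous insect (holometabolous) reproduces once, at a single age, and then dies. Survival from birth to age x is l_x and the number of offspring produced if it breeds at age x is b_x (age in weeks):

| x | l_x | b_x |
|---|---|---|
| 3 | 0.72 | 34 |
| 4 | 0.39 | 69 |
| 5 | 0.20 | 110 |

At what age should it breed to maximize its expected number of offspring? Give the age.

Expected offspring if breeding at age x = l_x × b_x:
  age 3: 0.72 × 34 = 24.480
  age 4: 0.39 × 69 = 26.910
  age 5: 0.20 × 110 = 22.000
Maximum at age 4 (26.910).

4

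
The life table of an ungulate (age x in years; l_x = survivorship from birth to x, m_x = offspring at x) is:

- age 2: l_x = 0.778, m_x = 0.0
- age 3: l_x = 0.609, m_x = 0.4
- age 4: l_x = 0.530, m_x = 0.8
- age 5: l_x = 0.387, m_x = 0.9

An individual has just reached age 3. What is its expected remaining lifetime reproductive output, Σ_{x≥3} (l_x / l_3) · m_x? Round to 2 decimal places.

1.67

l_3 = 0.609. Conditional survival from age 3 to x is l_x / l_3.
  x=3: (0.609/0.609) × 0.4 = 0.4000
  x=4: (0.530/0.609) × 0.8 = 0.6962
  x=5: (0.387/0.609) × 0.9 = 0.5719
Sum = 0.4000 + 0.6962 + 0.5719 = 1.6681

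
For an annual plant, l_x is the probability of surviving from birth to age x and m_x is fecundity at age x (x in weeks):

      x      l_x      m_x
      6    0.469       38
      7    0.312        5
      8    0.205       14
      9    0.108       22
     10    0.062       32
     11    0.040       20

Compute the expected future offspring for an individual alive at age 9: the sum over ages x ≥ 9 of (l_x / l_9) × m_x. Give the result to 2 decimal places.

l_9 = 0.108. Conditional survival from age 9 to x is l_x / l_9.
  x=9: (0.108/0.108) × 22 = 22.0000
  x=10: (0.062/0.108) × 32 = 18.3704
  x=11: (0.040/0.108) × 20 = 7.4074
Sum = 22.0000 + 18.3704 + 7.4074 = 47.7778

47.78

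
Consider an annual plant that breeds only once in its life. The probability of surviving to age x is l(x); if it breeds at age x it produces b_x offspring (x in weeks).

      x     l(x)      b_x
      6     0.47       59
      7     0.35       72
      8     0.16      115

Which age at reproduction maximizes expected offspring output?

Expected offspring if breeding at age x = l(x) × b_x:
  age 6: 0.47 × 59 = 27.730
  age 7: 0.35 × 72 = 25.200
  age 8: 0.16 × 115 = 18.400
Maximum at age 6 (27.730).

6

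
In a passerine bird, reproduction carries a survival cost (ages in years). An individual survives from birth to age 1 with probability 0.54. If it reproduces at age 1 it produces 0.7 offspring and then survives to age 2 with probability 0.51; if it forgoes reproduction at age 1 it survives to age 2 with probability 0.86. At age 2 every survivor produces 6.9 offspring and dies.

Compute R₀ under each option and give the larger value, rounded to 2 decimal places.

3.20

breed at age 1: R₀ = 0.54 × (0.7 + 0.51 × 6.9) = 0.54 × 4.2190 = 2.2783
delay to age 2: R₀ = 0.54 × (0.86 × 6.9) = 0.54 × 5.9340 = 3.2044
Higher: delay to age 2 (3.2044).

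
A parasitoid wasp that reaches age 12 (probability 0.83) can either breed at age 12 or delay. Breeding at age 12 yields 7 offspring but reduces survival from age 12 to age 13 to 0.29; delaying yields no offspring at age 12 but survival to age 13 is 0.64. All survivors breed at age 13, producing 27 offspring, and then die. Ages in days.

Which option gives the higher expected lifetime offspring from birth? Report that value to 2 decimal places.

14.34

breed at age 12: R₀ = 0.83 × (7 + 0.29 × 27) = 0.83 × 14.8300 = 12.3089
delay to age 13: R₀ = 0.83 × (0.64 × 27) = 0.83 × 17.2800 = 14.3424
Higher: delay to age 13 (14.3424).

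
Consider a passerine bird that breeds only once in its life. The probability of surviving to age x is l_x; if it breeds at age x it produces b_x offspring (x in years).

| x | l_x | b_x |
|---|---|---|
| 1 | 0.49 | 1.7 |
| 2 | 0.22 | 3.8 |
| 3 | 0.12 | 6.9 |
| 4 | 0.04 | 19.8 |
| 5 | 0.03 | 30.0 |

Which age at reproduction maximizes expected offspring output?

Expected offspring if breeding at age x = l_x × b_x:
  age 1: 0.49 × 1.7 = 0.833
  age 2: 0.22 × 3.8 = 0.836
  age 3: 0.12 × 6.9 = 0.828
  age 4: 0.04 × 19.8 = 0.792
  age 5: 0.03 × 30.0 = 0.900
Maximum at age 5 (0.900).

5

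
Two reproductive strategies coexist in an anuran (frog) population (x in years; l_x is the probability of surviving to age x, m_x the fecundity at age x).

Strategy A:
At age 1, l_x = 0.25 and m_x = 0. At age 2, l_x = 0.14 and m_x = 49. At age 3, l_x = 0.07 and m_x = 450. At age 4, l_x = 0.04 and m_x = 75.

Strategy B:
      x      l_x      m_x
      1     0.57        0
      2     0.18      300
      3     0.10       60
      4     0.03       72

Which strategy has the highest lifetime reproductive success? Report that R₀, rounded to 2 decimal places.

62.16

Strategy A: R₀ = 0.25×0 + 0.14×49 + 0.07×450 + 0.04×75 = 41.3600
Strategy B: R₀ = 0.57×0 + 0.18×300 + 0.10×60 + 0.03×72 = 62.1600
Highest R₀: strategy B with 62.1600.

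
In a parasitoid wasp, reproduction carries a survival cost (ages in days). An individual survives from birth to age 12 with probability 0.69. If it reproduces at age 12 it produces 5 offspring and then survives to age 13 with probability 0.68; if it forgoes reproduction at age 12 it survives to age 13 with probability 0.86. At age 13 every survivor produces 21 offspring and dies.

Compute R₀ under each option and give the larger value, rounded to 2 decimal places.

13.30

breed at age 12: R₀ = 0.69 × (5 + 0.68 × 21) = 0.69 × 19.2800 = 13.3032
delay to age 13: R₀ = 0.69 × (0.86 × 21) = 0.69 × 18.0600 = 12.4614
Higher: breed at age 12 (13.3032).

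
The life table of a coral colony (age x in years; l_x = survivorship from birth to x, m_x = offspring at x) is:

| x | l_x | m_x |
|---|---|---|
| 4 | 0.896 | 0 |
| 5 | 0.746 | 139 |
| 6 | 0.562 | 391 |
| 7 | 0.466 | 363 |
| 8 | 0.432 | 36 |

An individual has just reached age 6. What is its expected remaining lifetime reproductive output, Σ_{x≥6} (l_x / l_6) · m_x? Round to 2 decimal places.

719.67

l_6 = 0.562. Conditional survival from age 6 to x is l_x / l_6.
  x=6: (0.562/0.562) × 391 = 391.0000
  x=7: (0.466/0.562) × 363 = 300.9929
  x=8: (0.432/0.562) × 36 = 27.6726
Sum = 391.0000 + 300.9929 + 27.6726 = 719.6655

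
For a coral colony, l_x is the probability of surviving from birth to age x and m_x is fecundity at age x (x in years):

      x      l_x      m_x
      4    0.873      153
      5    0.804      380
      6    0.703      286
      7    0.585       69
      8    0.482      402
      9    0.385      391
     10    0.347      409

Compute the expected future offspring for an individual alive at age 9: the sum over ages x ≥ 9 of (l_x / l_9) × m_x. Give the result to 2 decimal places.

759.63

l_9 = 0.385. Conditional survival from age 9 to x is l_x / l_9.
  x=9: (0.385/0.385) × 391 = 391.0000
  x=10: (0.347/0.385) × 409 = 368.6312
Sum = 391.0000 + 368.6312 = 759.6312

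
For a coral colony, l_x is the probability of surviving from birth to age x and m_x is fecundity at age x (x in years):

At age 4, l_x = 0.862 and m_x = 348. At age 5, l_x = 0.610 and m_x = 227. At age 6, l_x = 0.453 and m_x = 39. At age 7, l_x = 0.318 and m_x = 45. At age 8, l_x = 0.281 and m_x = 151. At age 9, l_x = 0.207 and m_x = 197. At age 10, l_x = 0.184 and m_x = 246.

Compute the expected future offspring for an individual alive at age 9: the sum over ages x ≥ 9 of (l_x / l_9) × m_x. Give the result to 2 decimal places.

l_9 = 0.207. Conditional survival from age 9 to x is l_x / l_9.
  x=9: (0.207/0.207) × 197 = 197.0000
  x=10: (0.184/0.207) × 246 = 218.6667
Sum = 197.0000 + 218.6667 = 415.6667

415.67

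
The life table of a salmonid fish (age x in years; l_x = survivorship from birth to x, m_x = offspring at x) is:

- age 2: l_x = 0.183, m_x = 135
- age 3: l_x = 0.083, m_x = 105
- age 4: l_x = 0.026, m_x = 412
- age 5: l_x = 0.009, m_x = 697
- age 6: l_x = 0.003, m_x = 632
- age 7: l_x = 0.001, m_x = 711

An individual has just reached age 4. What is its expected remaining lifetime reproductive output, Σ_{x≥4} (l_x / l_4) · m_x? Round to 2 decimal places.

753.54

l_4 = 0.026. Conditional survival from age 4 to x is l_x / l_4.
  x=4: (0.026/0.026) × 412 = 412.0000
  x=5: (0.009/0.026) × 697 = 241.2692
  x=6: (0.003/0.026) × 632 = 72.9231
  x=7: (0.001/0.026) × 711 = 27.3462
Sum = 412.0000 + 241.2692 + 72.9231 + 27.3462 = 753.5385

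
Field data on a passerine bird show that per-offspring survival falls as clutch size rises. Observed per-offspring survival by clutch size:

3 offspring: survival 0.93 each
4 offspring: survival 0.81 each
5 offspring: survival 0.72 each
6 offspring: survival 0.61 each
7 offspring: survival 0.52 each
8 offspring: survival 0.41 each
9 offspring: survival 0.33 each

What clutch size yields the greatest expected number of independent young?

6

Expected independent young = c × s(c):
  c=3: 3 × 0.93 = 2.790
  c=4: 4 × 0.81 = 3.240
  c=5: 5 × 0.72 = 3.600
  c=6: 6 × 0.61 = 3.660
  c=7: 7 × 0.52 = 3.640
  c=8: 8 × 0.41 = 3.280
  c=9: 9 × 0.33 = 2.970
Maximum at c = 6 (3.660 independent young).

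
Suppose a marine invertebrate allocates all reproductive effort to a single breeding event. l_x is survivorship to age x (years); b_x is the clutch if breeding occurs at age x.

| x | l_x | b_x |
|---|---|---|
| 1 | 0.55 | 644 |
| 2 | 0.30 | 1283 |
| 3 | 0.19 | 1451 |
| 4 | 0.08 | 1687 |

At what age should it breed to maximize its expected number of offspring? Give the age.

2

Expected offspring if breeding at age x = l_x × b_x:
  age 1: 0.55 × 644 = 354.200
  age 2: 0.30 × 1283 = 384.900
  age 3: 0.19 × 1451 = 275.690
  age 4: 0.08 × 1687 = 134.960
Maximum at age 2 (384.900).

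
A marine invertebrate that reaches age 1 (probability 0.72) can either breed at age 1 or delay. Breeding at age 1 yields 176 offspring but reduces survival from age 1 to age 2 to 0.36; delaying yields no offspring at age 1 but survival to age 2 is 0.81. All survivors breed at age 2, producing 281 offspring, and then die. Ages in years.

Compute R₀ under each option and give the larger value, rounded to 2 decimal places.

breed at age 1: R₀ = 0.72 × (176 + 0.36 × 281) = 0.72 × 277.1600 = 199.5552
delay to age 2: R₀ = 0.72 × (0.81 × 281) = 0.72 × 227.6100 = 163.8792
Higher: breed at age 1 (199.5552).

199.56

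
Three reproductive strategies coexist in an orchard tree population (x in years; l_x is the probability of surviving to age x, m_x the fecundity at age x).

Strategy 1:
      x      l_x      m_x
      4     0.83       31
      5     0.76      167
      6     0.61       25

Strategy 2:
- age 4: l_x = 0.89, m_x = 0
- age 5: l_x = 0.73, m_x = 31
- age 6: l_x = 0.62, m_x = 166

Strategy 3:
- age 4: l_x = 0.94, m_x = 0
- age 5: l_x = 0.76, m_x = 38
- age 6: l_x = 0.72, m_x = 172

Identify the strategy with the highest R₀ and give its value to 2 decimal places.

Strategy 1: R₀ = 0.83×31 + 0.76×167 + 0.61×25 = 167.9000
Strategy 2: R₀ = 0.89×0 + 0.73×31 + 0.62×166 = 125.5500
Strategy 3: R₀ = 0.94×0 + 0.76×38 + 0.72×172 = 152.7200
Highest R₀: strategy 1 with 167.9000.

167.90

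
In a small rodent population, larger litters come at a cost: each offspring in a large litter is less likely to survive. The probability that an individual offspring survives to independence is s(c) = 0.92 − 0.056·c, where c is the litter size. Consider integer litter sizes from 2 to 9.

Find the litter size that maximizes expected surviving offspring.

8

Expected surviving offspring = c × s(c):
  c=2: 2 × 0.808 = 1.616
  c=3: 3 × 0.752 = 2.256
  c=4: 4 × 0.696 = 2.784
  c=5: 5 × 0.640 = 3.200
  c=6: 6 × 0.584 = 3.504
  c=7: 7 × 0.528 = 3.696
  c=8: 8 × 0.472 = 3.776
  c=9: 9 × 0.416 = 3.744
Maximum at c = 8 (3.776 surviving offspring).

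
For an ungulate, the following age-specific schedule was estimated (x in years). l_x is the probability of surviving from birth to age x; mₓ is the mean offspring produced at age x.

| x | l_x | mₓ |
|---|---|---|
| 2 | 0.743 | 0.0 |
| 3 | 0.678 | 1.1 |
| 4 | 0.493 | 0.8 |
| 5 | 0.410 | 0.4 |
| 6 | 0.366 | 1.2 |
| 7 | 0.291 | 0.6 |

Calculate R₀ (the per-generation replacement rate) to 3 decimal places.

R₀ = Σ l_x mₓ:
  age 2: 0.743 × 0.0 = 0.0000
  age 3: 0.678 × 1.1 = 0.7458
  age 4: 0.493 × 0.8 = 0.3944
  age 5: 0.410 × 0.4 = 0.1640
  age 6: 0.366 × 1.2 = 0.4392
  age 7: 0.291 × 0.6 = 0.1746
R₀ = 0.0000 + 0.7458 + 0.3944 + 0.1640 + 0.4392 + 0.1746 = 1.9180

1.918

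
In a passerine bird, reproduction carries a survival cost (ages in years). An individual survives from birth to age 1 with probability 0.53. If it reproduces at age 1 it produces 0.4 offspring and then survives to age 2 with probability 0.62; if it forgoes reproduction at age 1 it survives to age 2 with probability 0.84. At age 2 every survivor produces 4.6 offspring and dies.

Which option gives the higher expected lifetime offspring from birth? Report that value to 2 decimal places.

breed at age 1: R₀ = 0.53 × (0.4 + 0.62 × 4.6) = 0.53 × 3.2520 = 1.7236
delay to age 2: R₀ = 0.53 × (0.84 × 4.6) = 0.53 × 3.8640 = 2.0479
Higher: delay to age 2 (2.0479).

2.05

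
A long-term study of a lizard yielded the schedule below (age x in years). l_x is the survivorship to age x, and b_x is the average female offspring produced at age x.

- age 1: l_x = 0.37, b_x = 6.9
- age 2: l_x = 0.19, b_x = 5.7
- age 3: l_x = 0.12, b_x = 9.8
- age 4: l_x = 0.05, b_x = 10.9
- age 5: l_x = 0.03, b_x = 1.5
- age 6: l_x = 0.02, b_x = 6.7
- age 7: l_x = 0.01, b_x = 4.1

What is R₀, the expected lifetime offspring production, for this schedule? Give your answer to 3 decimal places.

5.577

R₀ = Σ l_x b_x:
  age 1: 0.37 × 6.9 = 2.5530
  age 2: 0.19 × 5.7 = 1.0830
  age 3: 0.12 × 9.8 = 1.1760
  age 4: 0.05 × 10.9 = 0.5450
  age 5: 0.03 × 1.5 = 0.0450
  age 6: 0.02 × 6.7 = 0.1340
  age 7: 0.01 × 4.1 = 0.0410
R₀ = 2.5530 + 1.0830 + 1.1760 + 0.5450 + 0.0450 + 0.1340 + 0.0410 = 5.5770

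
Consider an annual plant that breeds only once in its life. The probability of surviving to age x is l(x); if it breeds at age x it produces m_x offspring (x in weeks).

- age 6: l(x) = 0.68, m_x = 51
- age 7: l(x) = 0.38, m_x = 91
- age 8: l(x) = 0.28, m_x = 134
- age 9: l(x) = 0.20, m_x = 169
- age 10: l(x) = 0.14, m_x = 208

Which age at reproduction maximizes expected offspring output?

8

Expected offspring if breeding at age x = l(x) × m_x:
  age 6: 0.68 × 51 = 34.680
  age 7: 0.38 × 91 = 34.580
  age 8: 0.28 × 134 = 37.520
  age 9: 0.20 × 169 = 33.800
  age 10: 0.14 × 208 = 29.120
Maximum at age 8 (37.520).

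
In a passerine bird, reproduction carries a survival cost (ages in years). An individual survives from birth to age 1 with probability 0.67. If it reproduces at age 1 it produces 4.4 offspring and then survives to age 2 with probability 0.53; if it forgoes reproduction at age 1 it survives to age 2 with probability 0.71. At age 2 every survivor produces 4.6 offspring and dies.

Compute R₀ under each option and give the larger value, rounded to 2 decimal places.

breed at age 1: R₀ = 0.67 × (4.4 + 0.53 × 4.6) = 0.67 × 6.8380 = 4.5815
delay to age 2: R₀ = 0.67 × (0.71 × 4.6) = 0.67 × 3.2660 = 2.1882
Higher: breed at age 1 (4.5815).

4.58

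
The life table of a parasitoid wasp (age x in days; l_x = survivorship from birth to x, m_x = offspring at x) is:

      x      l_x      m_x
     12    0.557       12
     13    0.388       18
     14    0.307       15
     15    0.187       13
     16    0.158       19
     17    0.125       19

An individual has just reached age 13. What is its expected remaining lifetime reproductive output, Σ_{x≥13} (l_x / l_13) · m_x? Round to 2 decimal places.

49.99

l_13 = 0.388. Conditional survival from age 13 to x is l_x / l_13.
  x=13: (0.388/0.388) × 18 = 18.0000
  x=14: (0.307/0.388) × 15 = 11.8686
  x=15: (0.187/0.388) × 13 = 6.2655
  x=16: (0.158/0.388) × 19 = 7.7371
  x=17: (0.125/0.388) × 19 = 6.1211
Sum = 18.0000 + 11.8686 + 6.2655 + 7.7371 + 6.1211 = 49.9923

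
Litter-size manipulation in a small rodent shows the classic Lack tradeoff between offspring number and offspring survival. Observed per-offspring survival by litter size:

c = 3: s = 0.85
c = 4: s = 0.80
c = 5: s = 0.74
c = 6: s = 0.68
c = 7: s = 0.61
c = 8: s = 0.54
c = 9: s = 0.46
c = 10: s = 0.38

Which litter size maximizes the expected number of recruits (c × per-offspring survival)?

8

Expected recruits = c × s(c):
  c=3: 3 × 0.85 = 2.550
  c=4: 4 × 0.80 = 3.200
  c=5: 5 × 0.74 = 3.700
  c=6: 6 × 0.68 = 4.080
  c=7: 7 × 0.61 = 4.270
  c=8: 8 × 0.54 = 4.320
  c=9: 9 × 0.46 = 4.140
  c=10: 10 × 0.38 = 3.800
Maximum at c = 8 (4.320 recruits).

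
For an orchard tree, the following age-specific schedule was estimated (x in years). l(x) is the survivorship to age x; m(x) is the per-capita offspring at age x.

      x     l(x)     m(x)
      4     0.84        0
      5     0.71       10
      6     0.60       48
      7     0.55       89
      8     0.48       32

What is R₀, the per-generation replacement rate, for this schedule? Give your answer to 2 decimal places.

100.21

R₀ = Σ l(x) m(x):
  age 4: 0.84 × 0 = 0.0000
  age 5: 0.71 × 10 = 7.1000
  age 6: 0.60 × 48 = 28.8000
  age 7: 0.55 × 89 = 48.9500
  age 8: 0.48 × 32 = 15.3600
R₀ = 0.0000 + 7.1000 + 28.8000 + 48.9500 + 15.3600 = 100.2100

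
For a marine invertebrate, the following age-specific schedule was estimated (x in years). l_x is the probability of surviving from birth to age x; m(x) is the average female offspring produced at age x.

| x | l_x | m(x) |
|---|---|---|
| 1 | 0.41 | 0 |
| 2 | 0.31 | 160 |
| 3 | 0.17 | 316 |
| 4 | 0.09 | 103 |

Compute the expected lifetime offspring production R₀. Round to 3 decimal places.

R₀ = Σ l_x m(x):
  age 1: 0.41 × 0 = 0.0000
  age 2: 0.31 × 160 = 49.6000
  age 3: 0.17 × 316 = 53.7200
  age 4: 0.09 × 103 = 9.2700
R₀ = 0.0000 + 49.6000 + 53.7200 + 9.2700 = 112.5900

112.590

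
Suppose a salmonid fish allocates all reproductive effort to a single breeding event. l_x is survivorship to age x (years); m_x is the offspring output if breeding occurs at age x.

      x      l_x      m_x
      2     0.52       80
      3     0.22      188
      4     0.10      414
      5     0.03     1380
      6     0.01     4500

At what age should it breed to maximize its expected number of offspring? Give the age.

6

Expected offspring if breeding at age x = l_x × m_x:
  age 2: 0.52 × 80 = 41.600
  age 3: 0.22 × 188 = 41.360
  age 4: 0.10 × 414 = 41.400
  age 5: 0.03 × 1380 = 41.400
  age 6: 0.01 × 4500 = 45.000
Maximum at age 6 (45.000).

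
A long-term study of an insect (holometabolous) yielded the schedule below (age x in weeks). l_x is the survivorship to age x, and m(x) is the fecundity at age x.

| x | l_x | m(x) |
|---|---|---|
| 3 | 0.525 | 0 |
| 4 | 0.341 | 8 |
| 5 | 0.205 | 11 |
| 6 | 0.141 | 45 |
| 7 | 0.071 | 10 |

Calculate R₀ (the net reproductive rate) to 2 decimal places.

R₀ = Σ l_x m(x):
  age 3: 0.525 × 0 = 0.0000
  age 4: 0.341 × 8 = 2.7280
  age 5: 0.205 × 11 = 2.2550
  age 6: 0.141 × 45 = 6.3450
  age 7: 0.071 × 10 = 0.7100
R₀ = 0.0000 + 2.7280 + 2.2550 + 6.3450 + 0.7100 = 12.0380

12.04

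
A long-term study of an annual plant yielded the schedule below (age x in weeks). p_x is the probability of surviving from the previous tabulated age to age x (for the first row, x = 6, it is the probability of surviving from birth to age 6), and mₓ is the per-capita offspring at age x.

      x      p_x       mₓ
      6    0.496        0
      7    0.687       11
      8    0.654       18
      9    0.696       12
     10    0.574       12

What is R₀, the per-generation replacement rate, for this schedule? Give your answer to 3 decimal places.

10.689

Survivorship from birth: l_x = p_6·p_7·…·p_x.
  l_6 = 0.49600
  l_7 = 0.34075
  l_8 = 0.22285
  l_9 = 0.15510
  l_10 = 0.08903
R₀ = Σ l_x mₓ:
  age 6: 0.49600 × 0 = 0.0000
  age 7: 0.34075 × 11 = 3.7483
  age 8: 0.22285 × 18 = 4.0113
  age 9: 0.15510 × 12 = 1.8612
  age 10: 0.08903 × 12 = 1.0684
R₀ = 0.0000 + 3.7483 + 4.0113 + 1.8612 + 1.0684 = 10.6891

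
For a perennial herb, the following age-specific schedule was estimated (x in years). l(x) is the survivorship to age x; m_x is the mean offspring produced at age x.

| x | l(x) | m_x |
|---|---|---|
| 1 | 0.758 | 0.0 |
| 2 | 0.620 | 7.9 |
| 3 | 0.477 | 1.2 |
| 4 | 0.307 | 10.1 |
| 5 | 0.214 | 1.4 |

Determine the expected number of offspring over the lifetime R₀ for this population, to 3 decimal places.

R₀ = Σ l(x) m_x:
  age 1: 0.758 × 0.0 = 0.0000
  age 2: 0.620 × 7.9 = 4.8980
  age 3: 0.477 × 1.2 = 0.5724
  age 4: 0.307 × 10.1 = 3.1007
  age 5: 0.214 × 1.4 = 0.2996
R₀ = 0.0000 + 4.8980 + 0.5724 + 3.1007 + 0.2996 = 8.8707

8.871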